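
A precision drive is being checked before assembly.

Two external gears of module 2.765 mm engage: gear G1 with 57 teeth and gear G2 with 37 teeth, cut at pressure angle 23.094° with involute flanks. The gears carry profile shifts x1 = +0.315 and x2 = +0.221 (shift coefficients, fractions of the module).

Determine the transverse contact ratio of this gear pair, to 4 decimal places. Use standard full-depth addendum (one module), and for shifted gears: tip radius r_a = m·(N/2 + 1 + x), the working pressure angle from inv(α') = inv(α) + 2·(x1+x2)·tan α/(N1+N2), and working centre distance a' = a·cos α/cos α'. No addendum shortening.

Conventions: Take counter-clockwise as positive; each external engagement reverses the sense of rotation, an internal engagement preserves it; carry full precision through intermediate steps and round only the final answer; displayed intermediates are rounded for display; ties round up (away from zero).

1.5370

class = single-mesh tooth geometry [involute pair 57T × 37T, m = 2.765]
base radii: r_b1 = 72.487471, r_b2 = 47.053271
tip radii: r_a1 = 82.438475, r_a2 = 54.528565
inv(α') = inv(23.094°) + 2·(+0.315+0.221)·tan α/(57+37) = 0.02820896  ⇒  α' = 24.52435°
a' = a·cos α / cos α' = 129.9550·cos 23.094°/cos 24.52435° = 131.394505
action lengths: √(r_a1²−r_b1²) = 39.264090, √(r_a2²−r_b2²) = 27.556381
base pitch p_b = π·m·cos α = 7.990390
CR = (39.264090 + 27.556381 − 131.394505·sin 24.52435°)/7.990390 = 1.537002
contact ratio ≈ 1.5370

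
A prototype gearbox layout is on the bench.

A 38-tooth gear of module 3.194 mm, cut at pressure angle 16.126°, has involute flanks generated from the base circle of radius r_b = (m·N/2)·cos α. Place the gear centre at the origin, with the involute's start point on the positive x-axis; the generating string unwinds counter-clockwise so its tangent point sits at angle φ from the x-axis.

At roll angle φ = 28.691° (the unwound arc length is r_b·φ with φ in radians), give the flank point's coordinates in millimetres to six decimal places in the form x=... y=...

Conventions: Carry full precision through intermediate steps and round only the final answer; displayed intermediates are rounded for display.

single-mesh involute tooth geometry (38T wheel at module 3.194)
pitch radius r_p = m·N/2 = 3.194·38/2 = 60.686000
base radius r_b = r_p·cos α = 60.686000·cos 16.126° = 58.298201
roll angle φ = 28.691° = 0.50075242 rad
x = r_b·(cos φ + φ·sin φ) = 65.155566
y = r_b·(sin φ − φ·cos φ) = 2.379434

x=65.155566 y=2.379434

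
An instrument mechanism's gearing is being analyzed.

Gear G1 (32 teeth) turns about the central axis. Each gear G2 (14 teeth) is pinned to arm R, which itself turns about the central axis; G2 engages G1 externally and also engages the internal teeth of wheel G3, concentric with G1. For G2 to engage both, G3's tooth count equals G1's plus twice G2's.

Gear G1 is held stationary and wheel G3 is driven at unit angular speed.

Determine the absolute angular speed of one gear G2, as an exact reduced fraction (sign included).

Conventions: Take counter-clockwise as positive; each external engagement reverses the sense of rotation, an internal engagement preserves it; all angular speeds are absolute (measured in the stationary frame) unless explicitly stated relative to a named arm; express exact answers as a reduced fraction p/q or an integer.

recognized (axles ride arm R): planetary set, 32/14/60 teeth
ring teeth: 32 + 2·14 = 60
32(ω_sun−ω_arm) = −60(ω_ring−ω_arm),  ω_sun = 0, ω_ring = 1
32(0−ω_arm) = −60(1−ω_arm)  ⇒  92·ω_arm = 60  ⇒  ω_arm = 15/23
sun–planet mesh: 32·(0−15/23) = −14·(ω_p−ω_arm)  ⇒  ω_p−ω_arm = 240/161
ω_p = 15/23 + 240/161 = 15/7
exact speed ratio = 15/7

15/7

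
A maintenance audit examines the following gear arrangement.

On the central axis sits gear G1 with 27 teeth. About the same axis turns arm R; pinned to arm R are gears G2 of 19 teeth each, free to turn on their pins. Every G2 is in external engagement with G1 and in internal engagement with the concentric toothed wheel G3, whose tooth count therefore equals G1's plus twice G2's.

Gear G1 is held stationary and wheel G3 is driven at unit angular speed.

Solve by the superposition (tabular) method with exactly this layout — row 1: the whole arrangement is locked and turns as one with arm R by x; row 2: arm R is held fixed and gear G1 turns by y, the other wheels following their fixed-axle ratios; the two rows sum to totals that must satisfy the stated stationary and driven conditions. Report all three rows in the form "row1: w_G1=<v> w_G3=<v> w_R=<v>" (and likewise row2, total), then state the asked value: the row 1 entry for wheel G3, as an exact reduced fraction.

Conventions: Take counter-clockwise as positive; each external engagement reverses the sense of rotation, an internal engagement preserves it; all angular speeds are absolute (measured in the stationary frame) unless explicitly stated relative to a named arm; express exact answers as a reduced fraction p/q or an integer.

class = planetary set [G3 = 27+2·19 = 65; Willis about the carrier]
row 1 (train locked, turned with arm): all members turn x
row 2: sun turns y, ring = −(27/65)·y, arm 0
boundary: total ω_sun = x + y = 0 and total ω_ring = x − (27/65)·y = 1  ⇒  y = -65/92, x = 65/92
row 2 ring = −(27/65)·(-65/92) = 27/92
totals (row 1 + row 2): sun 65/92 + (-65/92) = 0, ring 65/92 + 27/92 = 1, arm 65/92 + 0 = 65/92
asked cell (row1, ring) = 65/92

row1: w_G1=65/92 w_G3=65/92 w_R=65/92
row2: w_G1=-65/92 w_G3=27/92 w_R=0
total: w_G1=0 w_G3=1 w_R=65/92
asked value: 65/92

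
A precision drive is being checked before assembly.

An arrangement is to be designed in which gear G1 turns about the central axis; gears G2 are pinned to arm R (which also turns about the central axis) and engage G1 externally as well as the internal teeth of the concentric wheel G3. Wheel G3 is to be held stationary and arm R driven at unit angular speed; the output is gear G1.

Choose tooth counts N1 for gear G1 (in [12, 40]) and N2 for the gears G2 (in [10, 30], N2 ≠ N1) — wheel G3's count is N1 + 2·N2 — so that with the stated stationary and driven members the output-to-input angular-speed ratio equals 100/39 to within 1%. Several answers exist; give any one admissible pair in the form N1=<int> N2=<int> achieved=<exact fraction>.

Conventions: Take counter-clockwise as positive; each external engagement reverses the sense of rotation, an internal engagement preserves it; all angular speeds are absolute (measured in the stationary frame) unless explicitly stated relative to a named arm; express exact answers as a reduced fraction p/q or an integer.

design class (target 100/39): planetary set
Willis with ω_ring = 0: ω_sun/ω_arm = (N1+N3)/N1; set equal to 100/39  ⇒  N3/N1 = 100/39 − 1 = 61/39
N3 = N1 + 2·N2  ⇒  N2/N1 = (N3/N1 − 1)/2 = (61/39 − 1)/2 = 11/39
smallest multiple with N1 ≥ 12 and N2 ≥ 10: k = 1  ⇒  N1 = 1·39 = 39, N2 = 1·11 = 11 (N1 ≤ 40, N2 ≤ 30, N2 ≠ N1 ✓), N3 = 39 + 2·11 = 61
check: (N1+N3)/N1 with N1 = 39, N3 = 61 gives 100/39; |achieved − target| = 0 ≤ 1/39 ✓

N1=39 N2=11 achieved=100/39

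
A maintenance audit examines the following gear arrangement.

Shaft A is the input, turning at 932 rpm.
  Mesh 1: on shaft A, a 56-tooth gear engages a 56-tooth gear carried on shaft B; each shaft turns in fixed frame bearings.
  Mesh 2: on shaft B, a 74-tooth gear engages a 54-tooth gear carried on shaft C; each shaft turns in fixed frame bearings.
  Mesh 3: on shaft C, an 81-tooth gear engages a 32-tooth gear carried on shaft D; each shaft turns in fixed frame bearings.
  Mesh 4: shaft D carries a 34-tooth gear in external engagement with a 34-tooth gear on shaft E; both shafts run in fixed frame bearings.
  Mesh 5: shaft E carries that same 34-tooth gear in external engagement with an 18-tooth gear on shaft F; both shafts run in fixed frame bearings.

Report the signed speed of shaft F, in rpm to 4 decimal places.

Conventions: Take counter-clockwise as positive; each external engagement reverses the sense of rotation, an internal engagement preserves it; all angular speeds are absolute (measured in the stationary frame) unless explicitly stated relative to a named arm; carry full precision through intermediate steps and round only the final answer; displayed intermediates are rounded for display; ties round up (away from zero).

5-mesh fixed-axis compound train (all bearings frame-fixed)
mesh 1 [56T→56T]: ω = 932.0000×56/56 = 932.0000 rpm, sense flips to −
mesh 2 [74T→54T]: ω = 932.0000×74/54 = 1277.1852 rpm, sense flips to +
mesh 3 [81T→32T]: ω = 1277.1852×81/32 = 3232.8750 rpm, sense flips to −
mesh 4 [34T→34T]: ω = 3232.8750×34/34 = 3232.8750 rpm, sense flips to +
mesh 5 [34T→18T]: ω = 3232.8750×34/18 = 6106.5417 rpm, sense flips to −
signed output speed = -6106.5417 rpm

-6106.5417 rpm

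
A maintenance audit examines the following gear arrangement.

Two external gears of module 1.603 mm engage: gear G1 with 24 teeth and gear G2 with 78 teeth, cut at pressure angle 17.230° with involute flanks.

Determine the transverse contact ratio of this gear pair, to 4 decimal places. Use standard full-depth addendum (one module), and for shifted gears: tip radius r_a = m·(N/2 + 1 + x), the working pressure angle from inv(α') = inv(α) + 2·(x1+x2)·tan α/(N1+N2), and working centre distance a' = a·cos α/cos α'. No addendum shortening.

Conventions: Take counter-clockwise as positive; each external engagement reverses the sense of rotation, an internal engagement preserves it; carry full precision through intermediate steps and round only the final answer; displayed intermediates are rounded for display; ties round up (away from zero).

single-mesh involute tooth geometry (24T engaging 78T at module 1.603)
base radii: r_b1 = 18.372754, r_b2 = 59.711450
tip radii: r_a1 = 20.839000, r_a2 = 64.120000
no profile shift: α' = α, a' = a
action lengths: √(r_a1²−r_b1²) = 9.833913, √(r_a2²−r_b2²) = 23.364871
base pitch p_b = π·m·cos α = 4.809976
CR = (9.833913 + 23.364871 − 81.753000·sin 17.23000°)/4.809976 = 1.867551
contact ratio ≈ 1.8676

1.8676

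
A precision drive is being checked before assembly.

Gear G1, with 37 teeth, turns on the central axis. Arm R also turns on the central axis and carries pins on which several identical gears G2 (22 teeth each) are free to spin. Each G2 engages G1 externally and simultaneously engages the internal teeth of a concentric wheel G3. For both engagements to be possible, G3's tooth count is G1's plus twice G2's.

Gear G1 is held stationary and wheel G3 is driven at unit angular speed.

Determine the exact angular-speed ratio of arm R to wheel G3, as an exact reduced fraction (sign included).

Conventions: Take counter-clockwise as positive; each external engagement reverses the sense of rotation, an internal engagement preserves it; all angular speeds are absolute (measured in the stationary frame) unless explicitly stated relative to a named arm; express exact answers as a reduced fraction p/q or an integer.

81/118

planetary set (37T centre, 22T on arm, 81T internal) — Willis relation
ring teeth: 37 + 2·22 = 81
37(ω_sun−ω_arm) = −81(ω_ring−ω_arm),  ω_sun = 0, ω_ring = 1
37(0−ω_arm) = −81(1−ω_arm)  ⇒  118·ω_arm = 81  ⇒  ω_arm = 81/118
ω_out/ω_in = 81/118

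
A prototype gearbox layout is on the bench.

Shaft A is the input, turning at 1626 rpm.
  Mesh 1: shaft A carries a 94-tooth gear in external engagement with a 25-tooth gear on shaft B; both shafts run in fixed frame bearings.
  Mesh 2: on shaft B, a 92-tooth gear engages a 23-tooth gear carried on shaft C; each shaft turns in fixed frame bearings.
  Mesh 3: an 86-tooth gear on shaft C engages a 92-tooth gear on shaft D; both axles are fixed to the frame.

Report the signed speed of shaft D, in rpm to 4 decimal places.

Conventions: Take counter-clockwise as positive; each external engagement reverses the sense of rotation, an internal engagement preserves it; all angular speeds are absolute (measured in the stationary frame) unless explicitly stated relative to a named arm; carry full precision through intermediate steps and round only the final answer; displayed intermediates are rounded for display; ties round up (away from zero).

3-mesh fixed-axis compound train (all bearings frame-fixed)
mesh 1 [94T→25T]: ω = 1626.0000×94/25 = 6113.7600 rpm, sense flips to −
mesh 2 [92T→23T]: ω = 6113.7600×92/23 = 24455.0400 rpm, sense flips to +
mesh 3 [86T→92T]: ω = 24455.0400×86/92 = 22860.1461 rpm, sense flips to −
signed output speed = -22860.1461 rpm

-22860.1461 rpm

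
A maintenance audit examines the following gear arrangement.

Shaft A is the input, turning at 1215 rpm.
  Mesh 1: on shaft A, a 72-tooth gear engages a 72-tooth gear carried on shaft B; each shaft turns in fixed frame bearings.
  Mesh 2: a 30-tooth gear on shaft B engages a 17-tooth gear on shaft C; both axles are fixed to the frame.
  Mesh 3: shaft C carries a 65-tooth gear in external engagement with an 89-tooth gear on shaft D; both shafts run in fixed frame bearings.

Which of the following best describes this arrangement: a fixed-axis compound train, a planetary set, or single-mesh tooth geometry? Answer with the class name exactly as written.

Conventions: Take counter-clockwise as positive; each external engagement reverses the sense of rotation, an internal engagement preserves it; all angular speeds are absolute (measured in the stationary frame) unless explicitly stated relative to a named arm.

recognized (4 fixed axles, 3 meshes): fixed-axis compound train
classification: fixed-axis compound train

fixed-axis compound train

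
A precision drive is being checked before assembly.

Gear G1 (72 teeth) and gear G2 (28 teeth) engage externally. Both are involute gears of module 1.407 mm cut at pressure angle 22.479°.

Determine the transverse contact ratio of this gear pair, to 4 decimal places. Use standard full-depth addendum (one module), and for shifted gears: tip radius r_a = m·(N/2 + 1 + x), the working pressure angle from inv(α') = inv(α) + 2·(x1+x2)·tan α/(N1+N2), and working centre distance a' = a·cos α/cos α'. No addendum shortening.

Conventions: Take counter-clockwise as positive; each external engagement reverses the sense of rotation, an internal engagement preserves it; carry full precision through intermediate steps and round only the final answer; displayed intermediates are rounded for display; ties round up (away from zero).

1.6109

recognized (one external pair, fixed centres): single-mesh tooth geometry, m = 1.407, N1 = 72, N2 = 28
base radii: r_b1 = 46.803447, r_b2 = 18.201341
tip radii: r_a1 = 52.059000, r_a2 = 21.105000
no profile shift: α' = α, a' = a
action lengths: √(r_a1²−r_b1²) = 22.794227, √(r_a2²−r_b2²) = 10.683268
base pitch p_b = π·m·cos α = 4.084371
CR = (22.794227 + 10.683268 − 70.350000·sin 22.47900°)/4.084371 = 1.610906
contact ratio ≈ 1.6109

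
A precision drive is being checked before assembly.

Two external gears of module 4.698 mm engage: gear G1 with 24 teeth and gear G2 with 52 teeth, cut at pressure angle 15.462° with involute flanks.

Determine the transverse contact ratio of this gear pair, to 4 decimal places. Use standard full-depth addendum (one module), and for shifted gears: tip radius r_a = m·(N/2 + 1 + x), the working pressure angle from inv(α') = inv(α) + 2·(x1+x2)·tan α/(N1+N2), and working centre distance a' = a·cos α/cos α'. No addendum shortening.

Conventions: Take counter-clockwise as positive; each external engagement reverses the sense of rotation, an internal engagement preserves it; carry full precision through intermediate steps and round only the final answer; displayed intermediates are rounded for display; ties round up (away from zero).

single-mesh involute tooth geometry (24T engaging 52T at module 4.698)
base radii: r_b1 = 54.335611, r_b2 = 117.727156
tip radii: r_a1 = 61.074000, r_a2 = 126.846000
no profile shift: α' = α, a' = a
action lengths: √(r_a1²−r_b1²) = 27.886823, √(r_a2²−r_b2²) = 47.225252
base pitch p_b = π·m·cos α = 14.225030
CR = (27.886823 + 47.225252 − 178.524000·sin 15.46200°)/14.225030 = 1.934458
contact ratio ≈ 1.9345

1.9345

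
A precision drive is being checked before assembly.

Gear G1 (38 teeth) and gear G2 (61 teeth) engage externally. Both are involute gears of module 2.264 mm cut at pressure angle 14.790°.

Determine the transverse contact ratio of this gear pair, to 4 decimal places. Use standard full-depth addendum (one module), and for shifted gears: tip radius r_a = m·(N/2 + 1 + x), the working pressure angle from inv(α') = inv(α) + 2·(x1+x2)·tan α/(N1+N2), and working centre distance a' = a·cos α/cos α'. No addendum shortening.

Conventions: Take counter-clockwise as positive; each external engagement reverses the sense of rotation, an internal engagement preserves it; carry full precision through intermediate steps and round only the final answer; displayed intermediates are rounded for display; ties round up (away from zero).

2.0887

class = single-mesh tooth geometry [involute pair 38T × 61T, m = 2.264]
base radii: r_b1 = 41.590792, r_b2 = 66.764166
tip radii: r_a1 = 45.280000, r_a2 = 71.316000
no profile shift: α' = α, a' = a
action lengths: √(r_a1²−r_b1²) = 17.902079, √(r_a2²−r_b2²) = 25.070261
base pitch p_b = π·m·cos α = 6.876912
CR = (17.902079 + 25.070261 − 112.068000·sin 14.79000°)/6.876912 = 2.088722
contact ratio ≈ 2.0887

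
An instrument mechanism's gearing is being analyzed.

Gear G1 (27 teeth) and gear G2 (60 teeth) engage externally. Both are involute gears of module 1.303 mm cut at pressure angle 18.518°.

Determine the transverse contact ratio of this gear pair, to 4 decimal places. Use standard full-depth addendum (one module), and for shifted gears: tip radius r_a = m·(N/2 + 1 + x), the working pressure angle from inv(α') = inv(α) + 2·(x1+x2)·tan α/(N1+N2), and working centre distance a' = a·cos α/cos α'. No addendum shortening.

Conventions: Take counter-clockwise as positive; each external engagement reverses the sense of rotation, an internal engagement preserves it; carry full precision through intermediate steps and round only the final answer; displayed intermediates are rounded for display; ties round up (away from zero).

class = single-mesh tooth geometry [involute pair 27T × 60T, m = 1.303]
base radii: r_b1 = 16.679733, r_b2 = 37.066073
tip radii: r_a1 = 18.893500, r_a2 = 40.393000
no profile shift: α' = α, a' = a
action lengths: √(r_a1²−r_b1²) = 8.874168, √(r_a2²−r_b2²) = 16.053058
base pitch p_b = π·m·cos α = 3.881550
CR = (8.874168 + 16.053058 − 56.680500·sin 18.51800°)/3.881550 = 1.784172
contact ratio ≈ 1.7842

1.7842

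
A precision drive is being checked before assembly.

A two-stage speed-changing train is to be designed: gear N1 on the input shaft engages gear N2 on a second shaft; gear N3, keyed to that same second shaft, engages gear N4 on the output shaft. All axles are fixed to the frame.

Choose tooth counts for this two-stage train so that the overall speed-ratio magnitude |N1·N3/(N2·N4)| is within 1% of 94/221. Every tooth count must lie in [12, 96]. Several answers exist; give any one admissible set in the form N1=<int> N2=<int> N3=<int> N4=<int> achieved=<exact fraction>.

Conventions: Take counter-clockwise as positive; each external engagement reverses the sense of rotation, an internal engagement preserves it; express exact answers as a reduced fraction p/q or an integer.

class = fixed-axis compound train [2-stage, 94/221 wanted]
target = 94/221 in lowest terms: an exact hit needs N1·N3 = k·94 and N2·N4 = k·221 for one integer k, every count in [12, 96]; additionally prefer no 1:1 stage (N1 ≠ N2, N3 ≠ N4)
k = 1…5: no 1:1-free in-range split of k·94 and k·221 into factor pairs; take k = 6
k = 6: N1·N3 = 564 = 12·47, N2·N4 = 1326 = 17·78
achieved = 12·47/(17·78) = 94/221; |achieved − target| = 0 ≤ 47/11050 ✓

N1=12 N2=17 N3=47 N4=78 achieved=94/221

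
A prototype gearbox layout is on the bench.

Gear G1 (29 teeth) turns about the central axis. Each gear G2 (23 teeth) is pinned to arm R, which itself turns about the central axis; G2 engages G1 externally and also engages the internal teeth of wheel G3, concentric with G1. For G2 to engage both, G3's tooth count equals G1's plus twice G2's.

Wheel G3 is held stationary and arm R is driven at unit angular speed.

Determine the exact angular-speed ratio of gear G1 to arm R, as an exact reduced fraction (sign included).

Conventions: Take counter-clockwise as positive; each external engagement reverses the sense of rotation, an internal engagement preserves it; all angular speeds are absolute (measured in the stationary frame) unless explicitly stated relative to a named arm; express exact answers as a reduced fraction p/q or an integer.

topology: planetary set — G1 29T / G2 23T / G3 75T, arm = carrier (Willis)
ring teeth: 29 + 2·23 = 75
29(ω_sun−ω_arm) = −75(ω_ring−ω_arm),  ω_ring = 0, ω_arm = 1
ω_sun = 1 − (75/29)(0−1) = 104/29
ω_out/ω_in = 104/29

104/29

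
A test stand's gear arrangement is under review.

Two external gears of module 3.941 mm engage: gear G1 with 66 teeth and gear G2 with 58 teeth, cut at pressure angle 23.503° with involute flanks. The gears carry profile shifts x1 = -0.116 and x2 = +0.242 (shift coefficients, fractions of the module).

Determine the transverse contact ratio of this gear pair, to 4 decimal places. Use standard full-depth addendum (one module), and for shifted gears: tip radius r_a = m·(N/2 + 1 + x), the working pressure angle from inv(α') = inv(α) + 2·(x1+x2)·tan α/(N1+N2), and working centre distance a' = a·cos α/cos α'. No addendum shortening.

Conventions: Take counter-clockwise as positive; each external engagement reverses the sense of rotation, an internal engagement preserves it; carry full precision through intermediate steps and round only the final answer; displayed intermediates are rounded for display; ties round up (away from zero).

recognized (one external pair, fixed centres): single-mesh tooth geometry, m = 3.941, N1 = 66, N2 = 58
base radii: r_b1 = 119.263698, r_b2 = 104.807493
tip radii: r_a1 = 133.536844, r_a2 = 119.183722
inv(α') = inv(23.503°) + 2·(-0.116+0.242)·tan α/(66+58) = 0.02555368  ⇒  α' = 23.76740°
a' = a·cos α / cos α' = 244.3420·cos 23.503°/cos 23.76740° = 244.835941
action lengths: √(r_a1²−r_b1²) = 60.068785, √(r_a2²−r_b2²) = 56.746358
base pitch p_b = π·m·cos α = 11.353878
CR = (60.068785 + 56.746358 − 244.835941·sin 23.76740°)/11.353878 = 1.597712
contact ratio ≈ 1.5977

1.5977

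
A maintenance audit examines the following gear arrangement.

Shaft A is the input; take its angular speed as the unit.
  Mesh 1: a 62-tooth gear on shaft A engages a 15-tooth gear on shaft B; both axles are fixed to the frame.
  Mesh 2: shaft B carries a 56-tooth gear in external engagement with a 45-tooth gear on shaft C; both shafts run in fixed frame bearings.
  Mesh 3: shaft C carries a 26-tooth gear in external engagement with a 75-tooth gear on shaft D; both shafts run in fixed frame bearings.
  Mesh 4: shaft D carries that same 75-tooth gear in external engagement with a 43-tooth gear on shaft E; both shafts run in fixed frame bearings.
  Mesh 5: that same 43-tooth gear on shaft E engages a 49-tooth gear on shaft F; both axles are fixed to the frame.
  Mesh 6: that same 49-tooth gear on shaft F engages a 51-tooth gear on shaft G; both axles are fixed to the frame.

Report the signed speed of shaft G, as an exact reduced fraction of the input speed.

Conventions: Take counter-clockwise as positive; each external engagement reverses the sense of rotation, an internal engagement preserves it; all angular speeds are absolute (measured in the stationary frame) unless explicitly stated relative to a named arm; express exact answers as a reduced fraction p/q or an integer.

6-mesh fixed-axis compound train (all bearings frame-fixed)
mesh 1 [62T→15T]: |ω|/ω_in = 1×62/15 = 62/15, sense flips to −
mesh 2 [56T→45T]: |ω|/ω_in = (62/15)×56/45 = 3472/675, sense flips to +
mesh 3 [26T→75T]: |ω|/ω_in = (3472/675)×26/75 = 90272/50625, sense flips to −
mesh 4 [75T→43T]: |ω|/ω_in = (90272/50625)×75/43 = 90272/29025, sense flips to +
mesh 5 [43T→49T]: |ω|/ω_in = (90272/29025)×43/49 = 12896/4725, sense flips to −
mesh 6 [49T→51T]: |ω|/ω_in = (12896/4725)×49/51 = 90272/34425, sense flips to +
signed output speed (× input speed) = 90272/34425

90272/34425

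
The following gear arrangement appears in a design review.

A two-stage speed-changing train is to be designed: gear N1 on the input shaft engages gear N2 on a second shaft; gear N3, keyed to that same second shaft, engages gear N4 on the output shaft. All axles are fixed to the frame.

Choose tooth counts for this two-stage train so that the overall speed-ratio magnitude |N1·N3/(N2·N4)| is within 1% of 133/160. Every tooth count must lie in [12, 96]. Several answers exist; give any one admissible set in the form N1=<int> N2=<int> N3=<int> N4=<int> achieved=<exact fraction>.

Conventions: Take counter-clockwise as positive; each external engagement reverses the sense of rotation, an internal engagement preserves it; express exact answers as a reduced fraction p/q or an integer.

2-stage fixed-axis compound train for ratio 133/160
target = 133/160 in lowest terms: an exact hit needs N1·N3 = k·133 and N2·N4 = k·160 for one integer k, every count in [12, 96]; additionally prefer no 1:1 stage (N1 ≠ N2, N3 ≠ N4)
k = 1: no 1:1-free in-range split of k·133 and k·160 into factor pairs; take k = 2
k = 2: N1·N3 = 266 = 14·19, N2·N4 = 320 = 16·20
achieved = 14·19/(16·20) = 133/160; |achieved − target| = 0 ≤ 133/16000 ✓

N1=14 N2=16 N3=19 N4=20 achieved=133/160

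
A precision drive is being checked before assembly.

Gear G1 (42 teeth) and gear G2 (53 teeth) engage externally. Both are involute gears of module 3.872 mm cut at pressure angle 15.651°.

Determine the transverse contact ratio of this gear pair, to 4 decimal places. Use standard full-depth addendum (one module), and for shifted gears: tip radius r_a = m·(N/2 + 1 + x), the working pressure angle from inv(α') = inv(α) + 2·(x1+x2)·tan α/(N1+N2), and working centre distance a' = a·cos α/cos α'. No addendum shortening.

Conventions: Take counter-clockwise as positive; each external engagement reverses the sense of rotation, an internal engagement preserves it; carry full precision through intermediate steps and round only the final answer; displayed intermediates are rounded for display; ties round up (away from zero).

single-mesh involute tooth geometry (42T engaging 53T at module 3.872)
base radii: r_b1 = 78.297180, r_b2 = 98.803584
tip radii: r_a1 = 85.184000, r_a2 = 106.480000
no profile shift: α' = α, a' = a
action lengths: √(r_a1²−r_b1²) = 33.553919, √(r_a2²−r_b2²) = 39.696878
base pitch p_b = π·m·cos α = 11.713231
CR = (33.553919 + 39.696878 − 183.920000·sin 15.65100°)/11.713231 = 2.017667
contact ratio ≈ 2.0177

2.0177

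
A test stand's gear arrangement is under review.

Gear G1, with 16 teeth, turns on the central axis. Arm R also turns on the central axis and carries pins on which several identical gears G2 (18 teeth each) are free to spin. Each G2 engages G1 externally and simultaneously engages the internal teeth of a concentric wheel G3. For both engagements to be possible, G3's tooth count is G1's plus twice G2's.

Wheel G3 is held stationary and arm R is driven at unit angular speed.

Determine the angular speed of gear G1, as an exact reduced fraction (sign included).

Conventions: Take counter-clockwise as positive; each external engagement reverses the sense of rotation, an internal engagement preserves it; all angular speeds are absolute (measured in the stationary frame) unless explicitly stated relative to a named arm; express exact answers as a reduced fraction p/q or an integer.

recognized (axles ride arm R): planetary set, 16/18/52 teeth
ring teeth: 16 + 2·18 = 52
16(ω_sun−ω_arm) = −52(ω_ring−ω_arm),  ω_ring = 0, ω_arm = 1
ω_sun = 1 − (52/16)(0−1) = 17/4
exact speed ratio = 17/4

17/4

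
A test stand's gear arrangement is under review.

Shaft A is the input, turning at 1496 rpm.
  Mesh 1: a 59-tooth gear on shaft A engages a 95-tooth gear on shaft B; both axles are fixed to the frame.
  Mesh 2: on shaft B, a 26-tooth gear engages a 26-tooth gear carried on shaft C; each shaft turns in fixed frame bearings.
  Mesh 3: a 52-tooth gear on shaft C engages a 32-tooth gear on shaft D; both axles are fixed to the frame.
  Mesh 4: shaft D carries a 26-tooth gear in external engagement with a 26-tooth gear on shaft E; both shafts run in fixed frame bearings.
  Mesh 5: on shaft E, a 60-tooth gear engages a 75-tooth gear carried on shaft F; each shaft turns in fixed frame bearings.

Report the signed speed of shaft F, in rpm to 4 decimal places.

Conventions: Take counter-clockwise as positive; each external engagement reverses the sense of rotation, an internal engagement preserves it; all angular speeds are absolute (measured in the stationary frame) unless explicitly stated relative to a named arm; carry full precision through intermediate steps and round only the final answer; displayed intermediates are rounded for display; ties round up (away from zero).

-1207.8232 rpm

topology: fixed-axis compound train — 5 meshes, A→F
mesh 1 [59T→95T]: ω = 1496.0000×59/95 = 929.0947 rpm, sense flips to −
mesh 2 [26T→26T]: ω = 929.0947×26/26 = 929.0947 rpm, sense flips to +
mesh 3 [52T→32T]: ω = 929.0947×52/32 = 1509.7789 rpm, sense flips to −
mesh 4 [26T→26T]: ω = 1509.7789×26/26 = 1509.7789 rpm, sense flips to +
mesh 5 [60T→75T]: ω = 1509.7789×60/75 = 1207.8232 rpm, sense flips to −
signed output speed = -1207.8232 rpm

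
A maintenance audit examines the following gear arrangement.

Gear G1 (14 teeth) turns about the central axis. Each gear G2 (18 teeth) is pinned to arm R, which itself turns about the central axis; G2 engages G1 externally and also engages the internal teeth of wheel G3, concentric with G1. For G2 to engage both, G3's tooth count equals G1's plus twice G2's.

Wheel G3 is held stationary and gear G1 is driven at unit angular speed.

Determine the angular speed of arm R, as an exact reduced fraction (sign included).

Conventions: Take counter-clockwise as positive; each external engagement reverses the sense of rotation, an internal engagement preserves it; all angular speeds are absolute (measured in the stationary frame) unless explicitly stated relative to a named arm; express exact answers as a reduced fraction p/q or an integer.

class = planetary set [G3 = 14+2·18 = 50; Willis about the carrier]
ring teeth: 14 + 2·18 = 50
14(ω_sun−ω_arm) = −50(ω_ring−ω_arm),  ω_ring = 0, ω_sun = 1
14(1−ω_arm) = −50(0−ω_arm)  ⇒  64·ω_arm = 14  ⇒  ω_arm = 7/32
exact speed ratio = 7/32

7/32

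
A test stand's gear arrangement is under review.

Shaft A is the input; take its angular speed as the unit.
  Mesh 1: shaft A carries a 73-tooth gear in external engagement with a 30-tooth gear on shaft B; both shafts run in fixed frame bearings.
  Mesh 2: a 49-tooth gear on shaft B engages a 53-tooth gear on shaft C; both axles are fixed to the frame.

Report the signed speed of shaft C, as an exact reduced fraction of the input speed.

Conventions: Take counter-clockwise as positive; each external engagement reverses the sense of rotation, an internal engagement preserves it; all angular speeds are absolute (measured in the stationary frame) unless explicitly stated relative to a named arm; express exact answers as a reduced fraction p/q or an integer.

3577/1590

2-mesh fixed-axis compound train (all bearings frame-fixed)
mesh 1 [73T→30T]: |ω|/ω_in = 1×73/30 = 73/30, sense flips to −
mesh 2 [49T→53T]: |ω|/ω_in = (73/30)×49/53 = 3577/1590, sense flips to +
signed output speed (× input speed) = 3577/1590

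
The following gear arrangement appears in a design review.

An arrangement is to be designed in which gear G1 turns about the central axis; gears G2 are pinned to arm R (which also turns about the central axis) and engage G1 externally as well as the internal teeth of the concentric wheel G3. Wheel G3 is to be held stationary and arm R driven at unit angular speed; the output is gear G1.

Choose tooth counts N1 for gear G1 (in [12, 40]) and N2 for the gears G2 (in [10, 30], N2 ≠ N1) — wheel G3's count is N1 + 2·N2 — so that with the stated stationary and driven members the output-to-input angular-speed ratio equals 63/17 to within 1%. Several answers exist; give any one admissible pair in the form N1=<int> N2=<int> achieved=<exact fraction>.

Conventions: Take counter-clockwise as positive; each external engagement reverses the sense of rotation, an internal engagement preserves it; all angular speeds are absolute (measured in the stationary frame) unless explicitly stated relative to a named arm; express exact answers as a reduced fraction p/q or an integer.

topology: planetary set — design target 63/17, arm = carrier (Willis)
Willis with ω_ring = 0: ω_sun/ω_arm = (N1+N3)/N1; set equal to 63/17  ⇒  N3/N1 = 63/17 − 1 = 46/17
N3 = N1 + 2·N2  ⇒  N2/N1 = (N3/N1 − 1)/2 = (46/17 − 1)/2 = 29/34
smallest multiple with N1 ≥ 12 and N2 ≥ 10: k = 1  ⇒  N1 = 1·34 = 34, N2 = 1·29 = 29 (N1 ≤ 40, N2 ≤ 30, N2 ≠ N1 ✓), N3 = 34 + 2·29 = 92
check: (N1+N3)/N1 with N1 = 34, N3 = 92 gives 63/17; |achieved − target| = 0 ≤ 63/1700 ✓

N1=34 N2=29 achieved=63/17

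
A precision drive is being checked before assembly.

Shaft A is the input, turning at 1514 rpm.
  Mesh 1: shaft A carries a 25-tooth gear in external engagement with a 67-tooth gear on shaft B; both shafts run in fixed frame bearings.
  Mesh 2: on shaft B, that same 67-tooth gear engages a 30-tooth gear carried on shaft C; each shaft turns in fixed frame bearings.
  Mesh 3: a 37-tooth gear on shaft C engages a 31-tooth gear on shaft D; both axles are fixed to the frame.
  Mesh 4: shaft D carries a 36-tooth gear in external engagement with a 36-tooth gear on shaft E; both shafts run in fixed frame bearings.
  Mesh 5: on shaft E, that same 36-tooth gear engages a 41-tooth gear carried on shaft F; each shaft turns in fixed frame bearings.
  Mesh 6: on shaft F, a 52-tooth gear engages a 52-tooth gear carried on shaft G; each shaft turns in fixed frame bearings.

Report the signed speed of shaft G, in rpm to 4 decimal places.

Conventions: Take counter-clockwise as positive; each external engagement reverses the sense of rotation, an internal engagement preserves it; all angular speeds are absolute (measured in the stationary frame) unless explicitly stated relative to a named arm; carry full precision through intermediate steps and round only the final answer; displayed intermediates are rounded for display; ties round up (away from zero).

topology: fixed-axis compound train — 6 meshes, A→G
mesh 1 [25T→67T]: ω = 1514.0000×25/67 = 564.9254 rpm, sense flips to −
mesh 2 [67T→30T]: ω = 564.9254×67/30 = 1261.6667 rpm, sense flips to +
mesh 3 [37T→31T]: ω = 1261.6667×37/31 = 1505.8602 rpm, sense flips to −
mesh 4 [36T→36T]: ω = 1505.8602×36/36 = 1505.8602 rpm, sense flips to +
mesh 5 [36T→41T]: ω = 1505.8602×36/41 = 1322.2187 rpm, sense flips to −
mesh 6 [52T→52T]: ω = 1322.2187×52/52 = 1322.2187 rpm, sense flips to +
signed output speed = +1322.2187 rpm

+1322.2187 rpm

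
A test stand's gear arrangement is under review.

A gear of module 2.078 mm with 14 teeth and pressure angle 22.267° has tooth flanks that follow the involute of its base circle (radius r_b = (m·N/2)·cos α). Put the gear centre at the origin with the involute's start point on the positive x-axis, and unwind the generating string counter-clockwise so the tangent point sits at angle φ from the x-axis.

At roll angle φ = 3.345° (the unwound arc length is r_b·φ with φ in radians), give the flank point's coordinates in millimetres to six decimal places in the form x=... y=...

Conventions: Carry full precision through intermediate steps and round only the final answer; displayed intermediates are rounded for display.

x=13.484198 y=0.000893

class = single-mesh tooth geometry [base-circle involute, m = 2.078, 14T]
pitch radius r_p = m·N/2 = 2.078·14/2 = 14.546000
base radius r_b = r_p·cos α = 14.546000·cos 22.267° = 13.461277
roll angle φ = 3.345° = 0.05838126 rad
x = r_b·(cos φ + φ·sin φ) = 13.484198
y = r_b·(sin φ − φ·cos φ) = 0.000893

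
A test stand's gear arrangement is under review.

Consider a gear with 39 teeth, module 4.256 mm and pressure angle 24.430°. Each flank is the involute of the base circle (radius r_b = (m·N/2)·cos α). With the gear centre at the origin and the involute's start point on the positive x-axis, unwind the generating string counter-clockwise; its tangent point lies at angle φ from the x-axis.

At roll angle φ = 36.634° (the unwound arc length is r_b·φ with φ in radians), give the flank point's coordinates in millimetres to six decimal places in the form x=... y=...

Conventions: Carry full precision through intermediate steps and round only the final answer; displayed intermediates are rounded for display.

single-mesh involute tooth geometry (39T wheel at module 4.256)
pitch radius r_p = m·N/2 = 4.256·39/2 = 82.992000
base radius r_b = r_p·cos α = 82.992000·cos 24.430° = 75.561497
roll angle φ = 36.634° = 0.63938392 rad
x = r_b·(cos φ + φ·sin φ) = 89.463653
y = r_b·(sin φ − φ·cos φ) = 6.318369

x=89.463653 y=6.318369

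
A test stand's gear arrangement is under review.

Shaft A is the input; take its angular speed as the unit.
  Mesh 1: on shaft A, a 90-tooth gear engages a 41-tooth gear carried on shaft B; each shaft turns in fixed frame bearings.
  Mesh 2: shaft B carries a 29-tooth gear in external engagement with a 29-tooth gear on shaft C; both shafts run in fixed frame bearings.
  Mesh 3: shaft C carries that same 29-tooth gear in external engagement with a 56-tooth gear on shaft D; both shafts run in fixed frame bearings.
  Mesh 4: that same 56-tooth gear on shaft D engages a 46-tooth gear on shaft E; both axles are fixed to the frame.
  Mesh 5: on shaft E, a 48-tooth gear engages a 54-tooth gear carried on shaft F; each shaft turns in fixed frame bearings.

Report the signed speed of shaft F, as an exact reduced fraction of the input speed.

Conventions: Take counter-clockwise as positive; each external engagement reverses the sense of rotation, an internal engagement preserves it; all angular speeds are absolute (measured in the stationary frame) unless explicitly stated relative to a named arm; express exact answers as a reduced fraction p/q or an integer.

5-mesh fixed-axis compound train (all bearings frame-fixed)
mesh 1 [90T→41T]: |ω|/ω_in = 1×90/41 = 90/41, sense flips to −
mesh 2 [29T→29T]: |ω|/ω_in = (90/41)×29/29 = 90/41, sense flips to +
mesh 3 [29T→56T]: |ω|/ω_in = (90/41)×29/56 = 1305/1148, sense flips to −
mesh 4 [56T→46T]: |ω|/ω_in = (1305/1148)×56/46 = 1305/943, sense flips to +
mesh 5 [48T→54T]: |ω|/ω_in = (1305/943)×48/54 = 1160/943, sense flips to −
signed output speed (× input speed) = -1160/943

-1160/943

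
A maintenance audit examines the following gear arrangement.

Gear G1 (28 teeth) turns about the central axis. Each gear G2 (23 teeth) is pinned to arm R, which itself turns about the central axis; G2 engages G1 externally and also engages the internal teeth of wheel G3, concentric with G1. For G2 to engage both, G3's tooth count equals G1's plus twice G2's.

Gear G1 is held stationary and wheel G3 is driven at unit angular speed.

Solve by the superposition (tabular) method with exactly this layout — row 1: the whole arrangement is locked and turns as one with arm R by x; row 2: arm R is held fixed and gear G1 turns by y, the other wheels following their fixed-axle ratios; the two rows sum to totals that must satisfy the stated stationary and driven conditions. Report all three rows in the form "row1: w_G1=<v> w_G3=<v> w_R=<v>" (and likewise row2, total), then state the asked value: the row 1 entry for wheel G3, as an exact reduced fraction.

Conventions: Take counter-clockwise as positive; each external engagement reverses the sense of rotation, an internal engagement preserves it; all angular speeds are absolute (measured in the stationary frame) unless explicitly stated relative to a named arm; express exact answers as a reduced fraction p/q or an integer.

topology: planetary set — G1 28T / G2 23T / G3 74T, arm = carrier (Willis)
row 1: whole set turns with the arm by x
superposition row 2 [arm held]: sun y, ring −(28/74)·y, arm 0
boundary: total ω_sun = x + y = 0 and total ω_ring = x − (28/74)·y = 1  ⇒  y = -37/51, x = 37/51
row 2 ring = −(28/74)·(-37/51) = 14/51
totals (row 1 + row 2): sun 37/51 + (-37/51) = 0, ring 37/51 + 14/51 = 1, arm 37/51 + 0 = 37/51
asked cell (row1, ring) = 37/51

row1: w_G1=37/51 w_G3=37/51 w_R=37/51
row2: w_G1=-37/51 w_G3=14/51 w_R=0
total: w_G1=0 w_G3=1 w_R=37/51
asked value: 37/51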